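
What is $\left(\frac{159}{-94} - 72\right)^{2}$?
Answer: $\frac{47983329}{8836} \approx 5430.4$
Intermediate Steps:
$\left(\frac{159}{-94} - 72\right)^{2} = \left(159 \left(- \frac{1}{94}\right) - 72\right)^{2} = \left(- \frac{159}{94} - 72\right)^{2} = \left(- \frac{6927}{94}\right)^{2} = \frac{47983329}{8836}$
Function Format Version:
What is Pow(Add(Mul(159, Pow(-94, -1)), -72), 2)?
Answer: Rational(47983329, 8836) ≈ 5430.4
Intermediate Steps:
Pow(Add(Mul(159, Pow(-94, -1)), -72), 2) = Pow(Add(Mul(159, Rational(-1, 94)), -72), 2) = Pow(Add(Rational(-159, 94), -72), 2) = Pow(Rational(-6927, 94), 2) = Rational(47983329, 8836)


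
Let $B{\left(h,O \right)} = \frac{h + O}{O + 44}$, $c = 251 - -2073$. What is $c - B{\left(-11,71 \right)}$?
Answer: $\frac{53440}{23} \approx 2323.5$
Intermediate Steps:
$c = 2324$ ($c = 251 + 2073 = 2324$)
$B{\left(h,O \right)} = \frac{O + h}{44 + O}$
$c - B{\left(-11,71 \right)} = 2324 - \frac{71 - 11}{44 + 71} = 2324 - \frac{1}{115} \cdot 60 = 2324 - \frac{12}{23} = \frac{53440}{23}$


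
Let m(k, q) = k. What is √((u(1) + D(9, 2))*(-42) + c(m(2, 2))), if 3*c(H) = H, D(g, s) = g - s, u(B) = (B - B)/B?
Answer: 4*I*√165/3 ≈ 17.127*I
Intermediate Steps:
u(B) = 0 (u(B) = 0/B = 0)
c(H) = H/3
√((u(1) + D(9, 2))*(-42) + c(m(2, 2))) = √((0 + (9 - 1*2))*(-42) + (⅓)*2) = √((0 + (9 - 2))*(-42) + ⅔) = √((0 + 7)*(-42) + ⅔) = √(7*(-42) + ⅔) = √(-294 + ⅔) = √(-880/3) = 4*I*√165/3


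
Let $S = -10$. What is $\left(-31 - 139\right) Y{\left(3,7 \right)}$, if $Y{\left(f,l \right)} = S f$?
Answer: $5100$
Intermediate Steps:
$Y{\left(f,l \right)} = - 10 f$
$\left(-31 - 139\right) Y{\left(3,7 \right)} = \left(-31 - 139\right) \left(\left(-10\right) 3\right) = \left(-170\right) \left(-30\right) = 5100$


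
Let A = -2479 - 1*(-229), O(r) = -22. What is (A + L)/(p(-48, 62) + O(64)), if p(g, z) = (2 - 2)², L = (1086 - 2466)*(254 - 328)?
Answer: -49935/11 ≈ -4539.5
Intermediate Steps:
L = 102120 (L = -1380*(-74) = 102120)
p(g, z) = 0 (p(g, z) = 0² = 0)
A = -2250 (A = -2479 + 229 = -2250)
(A + L)/(p(-48, 62) + O(64)) = (-2250 + 102120)/(0 - 22) = 99870/(-22) = 99870*(-1/22) = -49935/11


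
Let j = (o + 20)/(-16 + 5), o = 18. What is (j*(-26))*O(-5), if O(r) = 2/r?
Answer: -1976/55 ≈ -35.927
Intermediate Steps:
j = -38/11 (j = (18 + 20)/(-16 + 5) = 38/(-11) = 38*(-1/11) = -38/11 ≈ -3.4545)
(j*(-26))*O(-5) = (-38/11*(-26))*(2/(-5)) = 988*(2*(-⅕))/11 = (988/11)*(-⅖) = -1976/55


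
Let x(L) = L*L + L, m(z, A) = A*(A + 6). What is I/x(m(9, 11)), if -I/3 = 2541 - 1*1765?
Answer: -582/8789 ≈ -0.066219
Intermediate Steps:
I = -2328 (I = -3*(2541 - 1*1765) = -3*(2541 - 1765) = -3*776 = -2328)
m(z, A) = A*(6 + A)
x(L) = L + L² (x(L) = L² + L = L + L²)
I/x(m(9, 11)) = -2328*1/(11*(1 + 11*(6 + 11))*(6 + 11)) = -2328*1/(187*(1 + 11*17)) = -2328*1/(187*(1 + 187)) = -2328/(187*188) = -2328/35156 = -2328*1/35156 = -582/8789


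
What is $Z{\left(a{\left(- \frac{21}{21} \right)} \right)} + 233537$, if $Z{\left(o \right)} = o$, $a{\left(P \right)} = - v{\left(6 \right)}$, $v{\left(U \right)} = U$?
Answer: $233531$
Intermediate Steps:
$a{\left(P \right)} = -6$ ($a{\left(P \right)} = \left(-1\right) 6 = -6$)
$Z{\left(a{\left(- \frac{21}{21} \right)} \right)} + 233537 = -6 + 233537 = 233531$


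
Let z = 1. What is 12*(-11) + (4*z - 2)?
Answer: -130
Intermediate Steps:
12*(-11) + (4*z - 2) = 12*(-11) + (4*1 - 2) = -132 + (4 - 2) = -132 + 2 = -130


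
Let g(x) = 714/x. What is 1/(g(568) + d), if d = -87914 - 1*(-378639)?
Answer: 284/82566257 ≈ 3.4397e-6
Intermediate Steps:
d = 290725 (d = -87914 + 378639 = 290725)
1/(g(568) + d) = 1/(714/568 + 290725) = 1/(714*(1/568) + 290725) = 1/(357/284 + 290725) = 1/(82566257/284) = 284/82566257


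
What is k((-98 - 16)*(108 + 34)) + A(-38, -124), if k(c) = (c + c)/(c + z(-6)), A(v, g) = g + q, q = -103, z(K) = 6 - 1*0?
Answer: -606823/2697 ≈ -225.00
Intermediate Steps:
z(K) = 6 (z(K) = 6 + 0 = 6)
A(v, g) = -103 + g (A(v, g) = g - 103 = -103 + g)
k(c) = 2*c/(6 + c) (k(c) = (c + c)/(c + 6) = (2*c)/(6 + c) = 2*c/(6 + c))
k((-98 - 16)*(108 + 34)) + A(-38, -124) = 2*((-98 - 16)*(108 + 34))/(6 + (-98 - 16)*(108 + 34)) + (-103 - 124) = 2*(-114*142)/(6 - 114*142) - 227 = 2*(-16188)/(6 - 16188) - 227 = 2*(-16188)/(-16182) - 227 = 2*(-16188)*(-1/16182) - 227 = 5396/2697 - 227 = -606823/2697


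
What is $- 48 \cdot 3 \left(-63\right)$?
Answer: $9072$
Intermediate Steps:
$- 48 \cdot 3 \left(-63\right) = \left(-48\right) \left(-189\right) = 9072$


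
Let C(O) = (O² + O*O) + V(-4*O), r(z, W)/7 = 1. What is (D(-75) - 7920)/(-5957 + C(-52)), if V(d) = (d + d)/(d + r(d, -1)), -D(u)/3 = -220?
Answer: 1560900/117619 ≈ 13.271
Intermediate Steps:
D(u) = 660 (D(u) = -3*(-220) = 660)
r(z, W) = 7 (r(z, W) = 7*1 = 7)
V(d) = 2*d/(7 + d) (V(d) = (d + d)/(d + 7) = (2*d)/(7 + d) = 2*d/(7 + d))
C(O) = 2*O² - 8*O/(7 - 4*O) (C(O) = (O² + O*O) + 2*(-4*O)/(7 - 4*O) = (O² + O²) - 8*O/(7 - 4*O) = 2*O² - 8*O/(7 - 4*O))
(D(-75) - 7920)/(-5957 + C(-52)) = (660 - 7920)/(-5957 + 2*(-52)*(4 - 52*(-7 + 4*(-52)))/(-7 + 4*(-52))) = -7260/(-5957 + 2*(-52)*(4 - 52*(-7 - 208))/(-7 - 208)) = -7260/(-5957 + 2*(-52)*(4 - 52*(-215))/(-215)) = -7260/(-5957 + 2*(-52)*(-1/215)*(4 + 11180)) = -7260/(-5957 + 2*(-52)*(-1/215)*11184) = -7260/(-5957 + 1163136/215) = -7260/(-117619/215) = -7260*(-215/117619) = 1560900/117619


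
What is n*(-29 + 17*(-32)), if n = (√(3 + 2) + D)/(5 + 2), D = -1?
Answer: 573/7 - 573*√5/7 ≈ -101.18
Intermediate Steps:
n = -⅐ + √5/7 (n = (√(3 + 2) - 1)/(5 + 2) = (√5 - 1)/7 = (-1 + √5)*(⅐) = -⅐ + √5/7 ≈ 0.17658)
n*(-29 + 17*(-32)) = (-⅐ + √5/7)*(-29 + 17*(-32)) = (-⅐ + √5/7)*(-29 - 544) = (-⅐ + √5/7)*(-573) = 573/7 - 573*√5/7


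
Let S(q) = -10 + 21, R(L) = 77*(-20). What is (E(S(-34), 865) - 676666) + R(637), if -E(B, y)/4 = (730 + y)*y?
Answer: -6196906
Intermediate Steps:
R(L) = -1540
S(q) = 11
E(B, y) = -4*y*(730 + y) (E(B, y) = -4*(730 + y)*y = -4*y*(730 + y))
(E(S(-34), 865) - 676666) + R(637) = (-4*865*(730 + 865) - 676666) - 1540 = (-4*865*1595 - 676666) - 1540 = (-5518700 - 676666) - 1540 = -6195366 - 1540 = -6196906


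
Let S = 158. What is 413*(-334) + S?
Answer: -137784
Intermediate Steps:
413*(-334) + S = 413*(-334) + 158 = -137942 + 158 = -137784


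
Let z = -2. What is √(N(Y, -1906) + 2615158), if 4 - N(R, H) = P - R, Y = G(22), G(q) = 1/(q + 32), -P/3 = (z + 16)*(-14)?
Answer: √847121982/18 ≈ 1617.0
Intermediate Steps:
P = 588 (P = -3*(-2 + 16)*(-14) = -42*(-14) = -3*(-196) = 588)
G(q) = 1/(32 + q)
Y = 1/54 (Y = 1/(32 + 22) = 1/54 ≈ 0.018519)
N(R, H) = -584 + R (N(R, H) = 4 - (588 - R) = 4 + (-588 + R) = -584 + R)
√(N(Y, -1906) + 2615158) = √((-584 + 1/54) + 2615158) = √(-31535/54 + 2615158) = √(141186997/54) = √847121982/18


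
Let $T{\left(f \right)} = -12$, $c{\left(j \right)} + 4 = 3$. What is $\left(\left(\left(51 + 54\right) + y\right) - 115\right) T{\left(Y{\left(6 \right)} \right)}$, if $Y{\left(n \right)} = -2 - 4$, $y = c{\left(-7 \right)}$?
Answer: $132$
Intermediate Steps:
$c{\left(j \right)} = -1$ ($c{\left(j \right)} = -4 + 3 = -1$)
$y = -1$
$Y{\left(n \right)} = -6$
$\left(\left(\left(51 + 54\right) + y\right) - 115\right) T{\left(Y{\left(6 \right)} \right)} = \left(\left(\left(51 + 54\right) - 1\right) - 115\right) \left(-12\right) = \left(\left(105 - 1\right) - 115\right) \left(-12\right) = \left(104 - 115\right) \left(-12\right) = \left(-11\right) \left(-12\right) = 132$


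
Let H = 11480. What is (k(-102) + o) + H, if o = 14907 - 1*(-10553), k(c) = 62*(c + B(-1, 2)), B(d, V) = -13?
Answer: 29810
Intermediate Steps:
k(c) = -806 + 62*c (k(c) = 62*(c - 13) = 62*(-13 + c) = -806 + 62*c)
o = 25460 (o = 14907 + 10553 = 25460)
(k(-102) + o) + H = ((-806 + 62*(-102)) + 25460) + 11480 = ((-806 - 6324) + 25460) + 11480 = (-7130 + 25460) + 11480 = 18330 + 11480 = 29810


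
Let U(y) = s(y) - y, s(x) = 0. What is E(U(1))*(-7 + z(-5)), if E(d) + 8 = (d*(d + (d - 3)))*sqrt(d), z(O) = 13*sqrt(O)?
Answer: (7 - 13*I*sqrt(5))*(8 - 5*I) ≈ -89.344 - 267.55*I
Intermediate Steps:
U(y) = -y (U(y) = 0 - y = -y)
E(d) = -8 + d**(3/2)*(-3 + 2*d) (E(d) = -8 + (d*(d + (d - 3)))*sqrt(d) = -8 + (d*(d + (-3 + d)))*sqrt(d) = -8 + (d*(-3 + 2*d))*sqrt(d) = -8 + d**(3/2)*(-3 + 2*d))
E(U(1))*(-7 + z(-5)) = (-8 - 3*(-I) + 2*(-1*1)**(5/2))*(-7 + 13*sqrt(-5)) = (-8 - (-3)*I + 2*(-1)**(5/2))*(-7 + 13*(I*sqrt(5))) = (-8 - (-3)*I + 2*I)*(-7 + 13*I*sqrt(5)) = (-8 + 3*I + 2*I)*(-7 + 13*I*sqrt(5)) = (-8 + 5*I)*(-7 + 13*I*sqrt(5))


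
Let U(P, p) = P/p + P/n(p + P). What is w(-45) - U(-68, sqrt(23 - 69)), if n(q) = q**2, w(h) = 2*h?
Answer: 6*(-807300*I - 10489*sqrt(46))/(23*(68*sqrt(46) + 2289*I)) ≈ -89.986 - 10.023*I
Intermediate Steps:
U(P, p) = P/p + P/(P + p)**2 (U(P, p) = P/p + P/((p + P)**2) = P/p + P/((P + p)**2) = P/p + P/(P + p)**2)
w(-45) - U(-68, sqrt(23 - 69)) = 2*(-45) - (-68/sqrt(23 - 69) - 68/(-68 + sqrt(23 - 69))**2) = -90 - (-68*(-I*sqrt(46)/46) - 68/(-68 + sqrt(-46))**2) = -90 - (-68*(-I*sqrt(46)/46) - 68/(-68 + I*sqrt(46))**2) = -90 - (-(-34)*I*sqrt(46)/23 - 68/(-68 + I*sqrt(46))**2) = -90 - (34*I*sqrt(46)/23 - 68/(-68 + I*sqrt(46))**2) = -90 - (-68/(-68 + I*sqrt(46))**2 + 34*I*sqrt(46)/23) = -90 + (68/(-68 + I*sqrt(46))**2 - 34*I*sqrt(46)/23) = -90 + 68/(-68 + I*sqrt(46))**2 - 34*I*sqrt(46)/23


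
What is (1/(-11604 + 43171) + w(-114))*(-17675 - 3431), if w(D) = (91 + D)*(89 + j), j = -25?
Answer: 980724545038/31567 ≈ 3.1068e+7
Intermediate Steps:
w(D) = 5824 + 64*D (w(D) = (91 + D)*(89 - 25) = (91 + D)*64 = 5824 + 64*D)
(1/(-11604 + 43171) + w(-114))*(-17675 - 3431) = (1/(-11604 + 43171) + (5824 + 64*(-114)))*(-17675 - 3431) = (1/31567 + (5824 - 7296))*(-21106) = (1/31567 - 1472)*(-21106) = -46466623/31567*(-21106) = 980724545038/31567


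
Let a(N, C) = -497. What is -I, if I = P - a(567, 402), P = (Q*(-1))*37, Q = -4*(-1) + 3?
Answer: -238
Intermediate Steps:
Q = 7 (Q = 4 + 3 = 7)
P = -259 (P = (7*(-1))*37 = -7*37 = -259)
I = 238 (I = -259 - 1*(-497) = -259 + 497 = 238)
-I = -1*238 = -238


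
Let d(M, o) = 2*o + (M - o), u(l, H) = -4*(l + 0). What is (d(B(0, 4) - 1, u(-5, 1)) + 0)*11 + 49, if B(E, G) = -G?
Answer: 214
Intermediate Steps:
u(l, H) = -4*l
d(M, o) = M + o
(d(B(0, 4) - 1, u(-5, 1)) + 0)*11 + 49 = (((-1*4 - 1) - 4*(-5)) + 0)*11 + 49 = (((-4 - 1) + 20) + 0)*11 + 49 = ((-5 + 20) + 0)*11 + 49 = (15 + 0)*11 + 49 = 15*11 + 49 = 165 + 49 = 214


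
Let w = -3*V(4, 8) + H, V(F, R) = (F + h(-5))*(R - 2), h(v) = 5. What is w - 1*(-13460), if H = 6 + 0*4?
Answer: 13304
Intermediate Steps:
H = 6 (H = 6 + 0 = 6)
V(F, R) = (-2 + R)*(5 + F) (V(F, R) = (F + 5)*(R - 2) = (5 + F)*(-2 + R) = (-2 + R)*(5 + F))
w = -156 (w = -3*(-10 - 2*4 + 5*8 + 4*8) + 6 = -3*(-10 - 8 + 40 + 32) + 6 = -3*54 + 6 = -162 + 6 = -156)
w - 1*(-13460) = -156 - 1*(-13460) = -156 + 13460 = 13304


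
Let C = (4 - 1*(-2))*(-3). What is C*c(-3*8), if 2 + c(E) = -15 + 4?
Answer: 234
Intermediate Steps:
C = -18 (C = (4 + 2)*(-3) = 6*(-3) = -18)
c(E) = -13 (c(E) = -2 + (-15 + 4) = -2 - 11 = -13)
C*c(-3*8) = -18*(-13) = 234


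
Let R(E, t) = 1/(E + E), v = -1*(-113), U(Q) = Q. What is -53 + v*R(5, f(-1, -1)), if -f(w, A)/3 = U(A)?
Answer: -417/10 ≈ -41.700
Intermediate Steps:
f(w, A) = -3*A
v = 113
R(E, t) = 1/(2*E)
-53 + v*R(5, f(-1, -1)) = -53 + 113*((½)/5) = -53 + 113*((½)*(⅕)) = -53 + 113*(⅒) = -53 + 113/10 = -417/10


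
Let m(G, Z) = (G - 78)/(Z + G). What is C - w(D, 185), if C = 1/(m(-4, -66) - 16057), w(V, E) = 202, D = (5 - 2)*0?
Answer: -113514743/561954 ≈ -202.00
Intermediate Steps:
m(G, Z) = (-78 + G)/(G + Z)
D = 0 (D = 3*0 = 0)
C = -35/561954 (C = 1/((-78 - 4)/(-4 - 66) - 16057) = 1/(-82/(-70) - 16057) = 1/(-1/70*(-82) - 16057) = 1/(41/35 - 16057) = 1/(-561954/35) = -35/561954 ≈ -6.2283e-5)
C - w(D, 185) = -35/561954 - 1*202 = -35/561954 - 202 = -113514743/561954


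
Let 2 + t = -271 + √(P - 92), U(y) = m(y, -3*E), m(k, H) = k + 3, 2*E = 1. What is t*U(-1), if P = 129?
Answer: -546 + 2*√37 ≈ -533.83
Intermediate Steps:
E = ½ (E = (½)*1 = ½ ≈ 0.50000)
m(k, H) = 3 + k
U(y) = 3 + y
t = -273 + √37 (t = -2 + (-271 + √(129 - 92)) = -2 + (-271 + √37) = -273 + √37 ≈ -266.92)
t*U(-1) = (-273 + √37)*(3 - 1) = (-273 + √37)*2 = -546 + 2*√37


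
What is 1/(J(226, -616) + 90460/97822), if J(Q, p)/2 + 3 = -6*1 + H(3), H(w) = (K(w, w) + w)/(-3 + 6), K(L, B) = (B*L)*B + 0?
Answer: 48911/143052 ≈ 0.34191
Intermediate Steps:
K(L, B) = L*B**2 (K(L, B) = L*B**2 + 0 = L*B**2)
H(w) = w/3 + w**3/3 (H(w) = (w*w**2 + w)/(-3 + 6) = (w**3 + w)/3 = (w + w**3)*(1/3) = w/3 + w**3/3)
J(Q, p) = 2 (J(Q, p) = -6 + 2*(-6*1 + (1/3)*3*(1 + 3**2)) = -6 + 2*(-6 + (1/3)*3*(1 + 9)) = -6 + 2*(-6 + (1/3)*3*10) = -6 + 2*(-6 + 10) = -6 + 2*4 = -6 + 8 = 2)
1/(J(226, -616) + 90460/97822) = 1/(2 + 90460/97822) = 1/(2 + 90460*(1/97822)) = 1/(2 + 45230/48911) = 1/(143052/48911) = 48911/143052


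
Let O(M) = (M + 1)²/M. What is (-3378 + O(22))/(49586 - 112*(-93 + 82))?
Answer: -73787/1117996 ≈ -0.065999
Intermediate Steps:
O(M) = (1 + M)²/M
(-3378 + O(22))/(49586 - 112*(-93 + 82)) = (-3378 + (1 + 22)²/22)/(49586 - 112*(-93 + 82)) = (-3378 + (1/22)*23²)/(49586 - 112*(-11)) = (-3378 + (1/22)*529)/(49586 + 1232) = (-3378 + 529/22)/50818 = -73787/22*1/50818 = -73787/1117996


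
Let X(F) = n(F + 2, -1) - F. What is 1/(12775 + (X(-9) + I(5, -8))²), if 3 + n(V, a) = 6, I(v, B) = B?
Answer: 1/12791 ≈ 7.8180e-5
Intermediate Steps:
n(V, a) = 3 (n(V, a) = -3 + 6 = 3)
X(F) = 3 - F
1/(12775 + (X(-9) + I(5, -8))²) = 1/(12775 + ((3 - 1*(-9)) - 8)²) = 1/(12775 + ((3 + 9) - 8)²) = 1/(12775 + (12 - 8)²) = 1/(12775 + 4²) = 1/(12775 + 16) = 1/12791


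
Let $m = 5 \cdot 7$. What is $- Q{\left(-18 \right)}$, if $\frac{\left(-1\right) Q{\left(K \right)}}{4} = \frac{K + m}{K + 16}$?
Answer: $-34$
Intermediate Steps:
$m = 35$
$Q{\left(K \right)} = - \frac{4 \left(35 + K\right)}{16 + K}$ ($Q{\left(K \right)} = - 4 \frac{K + 35}{K + 16} = - 4 \frac{35 + K}{16 + K} = - \frac{4 \left(35 + K\right)}{16 + K}$)
$- Q{\left(-18 \right)} = - \frac{4 \left(-35 - -18\right)}{16 - 18} = - \frac{4 \left(-35 + 18\right)}{-2} = - \frac{4 \left(-1\right) \left(-17\right)}{2} = \left(-1\right) 34 = -34$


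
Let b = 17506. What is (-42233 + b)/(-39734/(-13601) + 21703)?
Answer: -336311927/295222237 ≈ -1.1392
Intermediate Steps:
(-42233 + b)/(-39734/(-13601) + 21703) = (-42233 + 17506)/(-39734/(-13601) + 21703) = -24727/(-39734*(-1/13601) + 21703) = -24727/(39734/13601 + 21703) = -24727/295222237/13601 = -24727*13601/295222237 = -336311927/295222237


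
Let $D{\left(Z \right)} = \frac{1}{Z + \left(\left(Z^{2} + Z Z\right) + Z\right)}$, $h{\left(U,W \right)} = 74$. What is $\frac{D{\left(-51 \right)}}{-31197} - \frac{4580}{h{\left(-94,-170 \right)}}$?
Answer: $- \frac{364349763037}{5886873900} \approx -61.892$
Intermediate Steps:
$D{\left(Z \right)} = \frac{1}{2 Z + 2 Z^{2}}$ ($D{\left(Z \right)} = \frac{1}{Z + \left(\left(Z^{2} + Z^{2}\right) + Z\right)} = \frac{1}{Z + \left(2 Z^{2} + Z\right)} = \frac{1}{Z + \left(Z + 2 Z^{2}\right)} = \frac{1}{2 Z + 2 Z^{2}}$)
$\frac{D{\left(-51 \right)}}{-31197} - \frac{4580}{h{\left(-94,-170 \right)}} = \frac{\frac{1}{2} \frac{1}{-51} \frac{1}{1 - 51}}{-31197} - \frac{4580}{74} = \frac{1}{2} \left(- \frac{1}{51}\right) \frac{1}{-50} \left(- \frac{1}{31197}\right) - \frac{2290}{37} = \frac{1}{2} \left(- \frac{1}{51}\right) \left(- \frac{1}{50}\right) \left(- \frac{1}{31197}\right) - \frac{2290}{37} = \frac{1}{5100} \left(- \frac{1}{31197}\right) - \frac{2290}{37} = - \frac{1}{159104700} - \frac{2290}{37} = - \frac{364349763037}{5886873900}$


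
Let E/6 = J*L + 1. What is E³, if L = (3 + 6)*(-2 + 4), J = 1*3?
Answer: 35937000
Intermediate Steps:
J = 3
L = 18 (L = 9*2 = 18)
E = 330 (E = 6*(3*18 + 1) = 6*(54 + 1) = 6*55 = 330)
E³ = 330³ = 35937000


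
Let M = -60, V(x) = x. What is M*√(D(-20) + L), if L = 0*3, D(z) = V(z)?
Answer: -120*I*√5 ≈ -268.33*I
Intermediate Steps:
D(z) = z
L = 0
M*√(D(-20) + L) = -60*√(-20 + 0) = -120*I*√5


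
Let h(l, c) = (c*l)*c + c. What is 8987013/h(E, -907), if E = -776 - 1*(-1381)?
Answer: 8987013/497701738 ≈ 0.018057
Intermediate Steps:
E = 605 (E = -776 + 1381 = 605)
h(l, c) = c + l*c² (h(l, c) = l*c² + c = c + l*c²)
8987013/h(E, -907) = 8987013/((-907*(1 - 907*605))) = 8987013/((-907*(1 - 548735))) = 8987013/((-907*(-548734))) = 8987013/497701738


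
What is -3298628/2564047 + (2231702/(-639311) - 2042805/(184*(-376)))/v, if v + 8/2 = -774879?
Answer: -113057313597153754934165/87877958599292288748224 ≈ -1.2865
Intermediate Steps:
v = -774883 (v = -4 - 774879 = -774883)
-3298628/2564047 + (2231702/(-639311) - 2042805/(184*(-376)))/v = -3298628/2564047 + (2231702/(-639311) - 2042805/(184*(-376)))/(-774883) = -3298628*1/2564047 + (2231702*(-1/639311) - 2042805/(-69184))*(-1/774883) = -3298628/2564047 + (-2231702/639311 - 2042805*(-1/69184))*(-1/774883) = -3298628/2564047 + (-2231702/639311 + 2042805/69184)*(-1/774883) = -3298628/2564047 + (1151589636187/44230092224)*(-1/774883) = -3298628/2564047 - 1151589636187/34273146552809792 = -113057313597153754934165/87877958599292288748224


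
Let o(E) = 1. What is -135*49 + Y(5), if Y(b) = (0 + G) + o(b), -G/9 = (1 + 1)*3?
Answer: -6668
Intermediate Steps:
G = -54 (G = -9*(1 + 1)*3 = -18*3 = -9*6 = -54)
Y(b) = -53 (Y(b) = (0 - 54) + 1 = -54 + 1 = -53)
-135*49 + Y(5) = -135*49 - 53 = -6615 - 53 = -6668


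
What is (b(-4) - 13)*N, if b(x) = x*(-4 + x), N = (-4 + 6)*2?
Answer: 76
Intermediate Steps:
N = 4 (N = 2*2 = 4)
(b(-4) - 13)*N = (-4*(-4 - 4) - 13)*4 = (-4*(-8) - 13)*4 = (32 - 13)*4 = 19*4 = 76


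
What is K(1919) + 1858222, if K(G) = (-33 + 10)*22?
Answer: 1857716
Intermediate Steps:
K(G) = -506 (K(G) = -23*22 = -506)
K(1919) + 1858222 = -506 + 1858222 = 1857716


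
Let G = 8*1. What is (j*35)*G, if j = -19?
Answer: -5320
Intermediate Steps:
G = 8
(j*35)*G = -19*35*8 = -665*8 = -5320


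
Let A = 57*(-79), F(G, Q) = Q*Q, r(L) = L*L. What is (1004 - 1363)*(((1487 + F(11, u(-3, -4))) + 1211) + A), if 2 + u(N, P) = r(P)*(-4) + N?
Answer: -1061204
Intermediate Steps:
r(L) = L**2
u(N, P) = -2 + N - 4*P**2 (u(N, P) = -2 + (P**2*(-4) + N) = -2 + (-4*P**2 + N) = -2 + (N - 4*P**2) = -2 + N - 4*P**2)
F(G, Q) = Q**2
A = -4503
(1004 - 1363)*(((1487 + F(11, u(-3, -4))) + 1211) + A) = (1004 - 1363)*(((1487 + (-2 - 3 - 4*(-4)**2)**2) + 1211) - 4503) = -359*(((1487 + (-2 - 3 - 4*16)**2) + 1211) - 4503) = -359*(((1487 + (-2 - 3 - 64)**2) + 1211) - 4503) = -359*(((1487 + (-69)**2) + 1211) - 4503) = -359*(((1487 + 4761) + 1211) - 4503) = -359*((6248 + 1211) - 4503) = -359*(7459 - 4503) = -359*2956 = -1061204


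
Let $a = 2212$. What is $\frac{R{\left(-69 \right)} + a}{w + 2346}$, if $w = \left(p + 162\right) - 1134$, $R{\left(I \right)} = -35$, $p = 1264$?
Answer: $\frac{2177}{2638} \approx 0.82525$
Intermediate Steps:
$w = 292$ ($w = \left(1264 + 162\right) - 1134 = 1426 - 1134 = 292$)
$\frac{R{\left(-69 \right)} + a}{w + 2346} = \frac{-35 + 2212}{292 + 2346} = \frac{2177}{2638}$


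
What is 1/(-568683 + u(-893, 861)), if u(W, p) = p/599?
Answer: -599/340640256 ≈ -1.7585e-6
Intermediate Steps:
u(W, p) = p/599 (u(W, p) = p*(1/599) = p/599)
1/(-568683 + u(-893, 861)) = 1/(-568683 + (1/599)*861) = 1/(-568683 + 861/599) = 1/(-340640256/599) = -599/340640256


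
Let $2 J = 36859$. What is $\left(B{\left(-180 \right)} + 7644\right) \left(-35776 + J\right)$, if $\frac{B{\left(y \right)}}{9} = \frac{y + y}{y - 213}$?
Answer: $- \frac{17388894846}{131} \approx -1.3274 \cdot 10^{8}$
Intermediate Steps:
$J = \frac{36859}{2}$ ($J = \frac{1}{2} \cdot 36859 = \frac{36859}{2} \approx 18430.0$)
$B{\left(y \right)} = \frac{18 y}{-213 + y}$ ($B{\left(y \right)} = 9 \frac{y + y}{y - 213} = 9 \frac{2 y}{-213 + y} = \frac{18 y}{-213 + y}$)
$\left(B{\left(-180 \right)} + 7644\right) \left(-35776 + J\right) = \left(18 \left(-180\right) \frac{1}{-213 - 180} + 7644\right) \left(-35776 + \frac{36859}{2}\right) = \left(18 \left(-180\right) \frac{1}{-393} + 7644\right) \left(- \frac{34693}{2}\right) = \left(18 \left(-180\right) \left(- \frac{1}{393}\right) + 7644\right) \left(- \frac{34693}{2}\right) = \left(\frac{1080}{131} + 7644\right) \left(- \frac{34693}{2}\right) = \frac{1002444}{131} \left(- \frac{34693}{2}\right) = - \frac{17388894846}{131}$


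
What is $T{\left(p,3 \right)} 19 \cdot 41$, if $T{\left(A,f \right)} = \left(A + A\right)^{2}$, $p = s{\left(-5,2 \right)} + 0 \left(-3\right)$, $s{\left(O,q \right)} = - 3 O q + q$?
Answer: $3190784$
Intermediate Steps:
$s{\left(O,q \right)} = q - 3 O q$ ($s{\left(O,q \right)} = - 3 O q + q = q - 3 O q$)
$p = 32$ ($p = 2 \left(1 - -15\right) + 0 \left(-3\right) = 2 \left(1 + 15\right) + 0 = 2 \cdot 16 + 0 = 32 + 0 = 32$)
$T{\left(A,f \right)} = 4 A^{2}$ ($T{\left(A,f \right)} = \left(2 A\right)^{2} = 4 A^{2}$)
$T{\left(p,3 \right)} 19 \cdot 41 = 4 \cdot 32^{2} \cdot 19 \cdot 41 = 4 \cdot 1024 \cdot 19 \cdot 41 = 4096 \cdot 19 \cdot 41 = 77824 \cdot 41 = 3190784$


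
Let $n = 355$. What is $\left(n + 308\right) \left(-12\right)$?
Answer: $-7956$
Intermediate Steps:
$\left(n + 308\right) \left(-12\right) = \left(355 + 308\right) \left(-12\right) = 663 \left(-12\right) = -7956$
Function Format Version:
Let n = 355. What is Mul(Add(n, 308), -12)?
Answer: -7956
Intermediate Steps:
Mul(Add(n, 308), -12) = Mul(Add(355, 308), -12) = Mul(663, -12) = -7956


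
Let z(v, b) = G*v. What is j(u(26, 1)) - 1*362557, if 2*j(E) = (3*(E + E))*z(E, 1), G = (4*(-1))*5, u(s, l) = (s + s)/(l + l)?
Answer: -403117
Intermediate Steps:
u(s, l) = s/l (u(s, l) = (2*s)/((2*l)) = (2*s)*(1/(2*l)) = s/l)
G = -20 (G = -4*5 = -20)
z(v, b) = -20*v
j(E) = -60*E**2 (j(E) = ((3*(E + E))*(-20*E))/2 = ((3*(2*E))*(-20*E))/2 = ((6*E)*(-20*E))/2 = (-120*E**2)/2 = -60*E**2)
j(u(26, 1)) - 1*362557 = -60*(26/1)**2 - 1*362557 = -60*(26*1)**2 - 362557 = -60*26**2 - 362557 = -60*676 - 362557 = -40560 - 362557 = -403117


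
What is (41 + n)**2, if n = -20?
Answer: 441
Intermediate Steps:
(41 + n)**2 = (41 - 20)**2 = 21**2 = 441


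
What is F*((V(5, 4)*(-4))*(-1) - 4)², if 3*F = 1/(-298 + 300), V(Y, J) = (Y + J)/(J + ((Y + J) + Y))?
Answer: ⅔ ≈ 0.66667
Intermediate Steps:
V(Y, J) = (J + Y)/(2*J + 2*Y) (V(Y, J) = (J + Y)/(J + ((J + Y) + Y)) = (J + Y)/(J + (J + 2*Y)) = (J + Y)/(2*J + 2*Y))
F = ⅙ (F = 1/(3*(-298 + 300)) = (⅓)/2 = (⅓)*(½) = ⅙ ≈ 0.16667)
F*((V(5, 4)*(-4))*(-1) - 4)² = (((½)*(-4))*(-1) - 4)²/6 = (-2*(-1) - 4)²/6 = (2 - 4)²/6 = (⅙)*(-2)² = (⅙)*4 = ⅔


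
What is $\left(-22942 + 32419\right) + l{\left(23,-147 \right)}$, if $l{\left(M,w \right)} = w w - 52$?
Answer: $31034$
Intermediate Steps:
$l{\left(M,w \right)} = -52 + w^{2}$ ($l{\left(M,w \right)} = w^{2} - 52 = -52 + w^{2}$)
$\left(-22942 + 32419\right) + l{\left(23,-147 \right)} = \left(-22942 + 32419\right) - \left(52 - \left(-147\right)^{2}\right) = 9477 + \left(-52 + 21609\right) = 9477 + 21557 = 31034$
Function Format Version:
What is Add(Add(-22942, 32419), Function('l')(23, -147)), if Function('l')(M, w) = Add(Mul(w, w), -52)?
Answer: 31034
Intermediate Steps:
Function('l')(M, w) = Add(-52, Pow(w, 2)) (Function('l')(M, w) = Add(Pow(w, 2), -52) = Add(-52, Pow(w, 2)))
Add(Add(-22942, 32419), Function('l')(23, -147)) = Add(Add(-22942, 32419), Add(-52, Pow(-147, 2))) = Add(9477, Add(-52, 21609)) = Add(9477, 21557) = 31034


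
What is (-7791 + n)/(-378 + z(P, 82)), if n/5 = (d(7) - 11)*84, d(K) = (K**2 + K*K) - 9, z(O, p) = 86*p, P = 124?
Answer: 24969/6674 ≈ 3.7412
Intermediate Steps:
d(K) = -9 + 2*K**2 (d(K) = (K**2 + K**2) - 9 = 2*K**2 - 9 = -9 + 2*K**2)
n = 32760 (n = 5*(((-9 + 2*7**2) - 11)*84) = 5*(((-9 + 2*49) - 11)*84) = 5*(((-9 + 98) - 11)*84) = 5*((89 - 11)*84) = 5*(78*84) = 5*6552 = 32760)
(-7791 + n)/(-378 + z(P, 82)) = (-7791 + 32760)/(-378 + 86*82) = 24969/(-378 + 7052) = 24969/6674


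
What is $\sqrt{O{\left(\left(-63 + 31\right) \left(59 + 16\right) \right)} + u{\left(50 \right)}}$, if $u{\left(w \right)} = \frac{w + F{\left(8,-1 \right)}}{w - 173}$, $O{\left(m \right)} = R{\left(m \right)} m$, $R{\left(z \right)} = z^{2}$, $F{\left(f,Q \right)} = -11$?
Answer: $\frac{i \sqrt{23238144000533}}{41} \approx 1.1758 \cdot 10^{5} i$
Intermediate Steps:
$O{\left(m \right)} = m^{3}$ ($O{\left(m \right)} = m^{2} m = m^{3}$)
$u{\left(w \right)} = \frac{-11 + w}{-173 + w}$ ($u{\left(w \right)} = \frac{w - 11}{w - 173} = \frac{-11 + w}{-173 + w}$)
$\sqrt{O{\left(\left(-63 + 31\right) \left(59 + 16\right) \right)} + u{\left(50 \right)}} = \sqrt{\left(\left(-63 + 31\right) \left(59 + 16\right)\right)^{3} + \frac{-11 + 50}{-173 + 50}} = \sqrt{\left(\left(-32\right) 75\right)^{3} + \frac{1}{-123} \cdot 39} = \sqrt{\left(-2400\right)^{3} - \frac{13}{41}} = \sqrt{-13824000000 - \frac{13}{41}} = \sqrt{- \frac{566784000013}{41}} = \frac{i \sqrt{23238144000533}}{41}$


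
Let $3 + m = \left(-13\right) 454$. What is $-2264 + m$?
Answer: $-8169$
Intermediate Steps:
$m = -5905$ ($m = -3 - 5902 = -5905$)
$-2264 + m = -2264 - 5905 = -8169$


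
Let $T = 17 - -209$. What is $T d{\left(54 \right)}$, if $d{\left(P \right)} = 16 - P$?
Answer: $-8588$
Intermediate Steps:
$T = 226$ ($T = 17 + 209 = 226$)
$T d{\left(54 \right)} = 226 \left(16 - 54\right) = 226 \left(-38\right) = -8588$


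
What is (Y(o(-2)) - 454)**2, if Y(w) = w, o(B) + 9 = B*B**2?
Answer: 221841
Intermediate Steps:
o(B) = -9 + B**3 (o(B) = -9 + B*B**2 = -9 + B**3)
(Y(o(-2)) - 454)**2 = ((-9 + (-2)**3) - 454)**2 = ((-9 - 8) - 454)**2 = (-17 - 454)**2 = (-471)**2 = 221841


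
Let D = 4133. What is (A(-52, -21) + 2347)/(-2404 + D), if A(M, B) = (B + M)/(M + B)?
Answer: 2348/1729 ≈ 1.3580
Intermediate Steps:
A(M, B) = 1 (A(M, B) = (B + M)/(B + M) = 1)
(A(-52, -21) + 2347)/(-2404 + D) = (1 + 2347)/(-2404 + 4133) = 2348/1729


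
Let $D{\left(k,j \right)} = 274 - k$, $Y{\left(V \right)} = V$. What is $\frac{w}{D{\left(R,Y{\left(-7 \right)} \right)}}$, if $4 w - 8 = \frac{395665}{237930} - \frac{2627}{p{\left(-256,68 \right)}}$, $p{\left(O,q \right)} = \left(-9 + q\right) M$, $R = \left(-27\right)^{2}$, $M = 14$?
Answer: $- \frac{185717}{52140660} \approx -0.0035618$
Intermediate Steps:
$R = 729$
$p{\left(O,q \right)} = -126 + 14 q$ ($p{\left(O,q \right)} = \left(-9 + q\right) 14 = -126 + 14 q$)
$w = \frac{1300019}{802164}$ ($w = 2 + \frac{\frac{395665}{237930} - \frac{2627}{-126 + 14 \cdot 68}}{4} = 2 + \frac{395665 \cdot \frac{1}{237930} - \frac{2627}{-126 + 952}}{4} = 2 + \frac{\frac{79133}{47586} - \frac{2627}{826}}{4} = 2 + \frac{1}{4} \left(- \frac{304309}{200541}\right) = 2 - \frac{304309}{802164} = \frac{1300019}{802164} \approx 1.6206$)
$\frac{w}{D{\left(R,Y{\left(-7 \right)} \right)}} = \frac{1300019}{802164 \left(274 - 729\right)} = \frac{1300019}{802164 \left(-455\right)} = \frac{1300019}{802164} \left(- \frac{1}{455}\right) = - \frac{185717}{52140660}$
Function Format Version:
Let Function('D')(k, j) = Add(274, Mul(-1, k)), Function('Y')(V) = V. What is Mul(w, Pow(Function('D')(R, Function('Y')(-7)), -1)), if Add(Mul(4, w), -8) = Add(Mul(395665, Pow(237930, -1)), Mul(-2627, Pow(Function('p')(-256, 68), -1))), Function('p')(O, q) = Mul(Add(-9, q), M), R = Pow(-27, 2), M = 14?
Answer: Rational(-185717, 52140660) ≈ -0.0035618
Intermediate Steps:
R = 729
Function('p')(O, q) = Add(-126, Mul(14, q)) (Function('p')(O, q) = Mul(Add(-9, q), 14) = Add(-126, Mul(14, q)))
w = Rational(1300019, 802164) (w = Add(2, Mul(Rational(1, 4), Add(Mul(395665, Pow(237930, -1)), Mul(-2627, Pow(Add(-126, Mul(14, 68)), -1))))) = Add(2, Mul(Rational(1, 4), Add(Mul(395665, Rational(1, 237930)), Mul(-2627, Pow(Add(-126, 952), -1))))) = Add(2, Mul(Rational(1, 4), Add(Rational(79133, 47586), Mul(-2627, Pow(826, -1))))) = Add(2, Mul(Rational(1, 4), Add(Rational(79133, 47586), Mul(-2627, Rational(1, 826))))) = Add(2, Mul(Rational(1, 4), Add(Rational(79133, 47586), Rational(-2627, 826)))) = Add(2, Mul(Rational(1, 4), Rational(-304309, 200541))) = Add(2, Rational(-304309, 802164)) = Rational(1300019, 802164) ≈ 1.6206)
Mul(w, Pow(Function('D')(R, Function('Y')(-7)), -1)) = Mul(Rational(1300019, 802164), Pow(Add(274, Mul(-1, 729)), -1)) = Mul(Rational(1300019, 802164), Pow(Add(274, -729), -1)) = Mul(Rational(1300019, 802164), Pow(-455, -1)) = Mul(Rational(1300019, 802164), Rational(-1, 455)) = Rational(-185717, 52140660)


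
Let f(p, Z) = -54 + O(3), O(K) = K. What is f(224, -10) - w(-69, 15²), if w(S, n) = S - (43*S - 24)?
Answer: -2973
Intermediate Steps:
f(p, Z) = -51 (f(p, Z) = -54 + 3 = -51)
w(S, n) = 24 - 42*S (w(S, n) = S - (-24 + 43*S) = S + (24 - 43*S) = 24 - 42*S)
f(224, -10) - w(-69, 15²) = -51 - (24 - 42*(-69)) = -51 - (24 + 2898) = -51 - 1*2922 = -51 - 2922 = -2973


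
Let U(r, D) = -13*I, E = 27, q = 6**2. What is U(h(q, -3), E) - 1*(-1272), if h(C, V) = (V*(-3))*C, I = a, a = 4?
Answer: 1220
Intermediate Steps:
q = 36
I = 4
h(C, V) = -3*C*V (h(C, V) = (-3*V)*C = -3*C*V)
U(r, D) = -52 (U(r, D) = -13*4 = -52)
U(h(q, -3), E) - 1*(-1272) = -52 - 1*(-1272) = -52 + 1272 = 1220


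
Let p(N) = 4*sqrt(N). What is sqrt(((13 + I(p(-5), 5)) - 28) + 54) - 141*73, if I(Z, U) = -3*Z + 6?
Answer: -10293 + sqrt(45 - 12*I*sqrt(5)) ≈ -10286.0 - 1.9226*I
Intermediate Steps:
I(Z, U) = 6 - 3*Z
sqrt(((13 + I(p(-5), 5)) - 28) + 54) - 141*73 = sqrt(((13 + (6 - 12*sqrt(-5))) - 28) + 54) - 141*73 = sqrt(((13 + (6 - 12*I*sqrt(5))) - 28) + 54) - 10293 = sqrt(((19 - 12*I*sqrt(5)) - 28) + 54) - 10293 = sqrt((-9 - 12*I*sqrt(5)) + 54) - 10293 = sqrt(45 - 12*I*sqrt(5)) - 10293 = -10293 + sqrt(45 - 12*I*sqrt(5))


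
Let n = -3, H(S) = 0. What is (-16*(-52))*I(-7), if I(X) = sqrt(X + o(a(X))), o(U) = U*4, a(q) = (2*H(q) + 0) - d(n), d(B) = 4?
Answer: 832*I*sqrt(23) ≈ 3990.1*I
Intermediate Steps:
a(q) = -4 (a(q) = (2*0 + 0) - 1*4 = (0 + 0) - 4 = 0 - 4 = -4)
o(U) = 4*U
I(X) = sqrt(-16 + X) (I(X) = sqrt(X + 4*(-4)) = sqrt(X - 16) = sqrt(-16 + X))
(-16*(-52))*I(-7) = (-16*(-52))*sqrt(-16 - 7) = 832*sqrt(-23) = 832*(I*sqrt(23)) = 832*I*sqrt(23)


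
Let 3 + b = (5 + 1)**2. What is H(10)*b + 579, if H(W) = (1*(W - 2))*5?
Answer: 1899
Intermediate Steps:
b = 33 (b = -3 + (5 + 1)**2 = -3 + 6**2 = -3 + 36 = 33)
H(W) = -10 + 5*W (H(W) = (1*(-2 + W))*5 = (-2 + W)*5 = -10 + 5*W)
H(10)*b + 579 = (-10 + 5*10)*33 + 579 = (-10 + 50)*33 + 579 = 40*33 + 579 = 1320 + 579 = 1899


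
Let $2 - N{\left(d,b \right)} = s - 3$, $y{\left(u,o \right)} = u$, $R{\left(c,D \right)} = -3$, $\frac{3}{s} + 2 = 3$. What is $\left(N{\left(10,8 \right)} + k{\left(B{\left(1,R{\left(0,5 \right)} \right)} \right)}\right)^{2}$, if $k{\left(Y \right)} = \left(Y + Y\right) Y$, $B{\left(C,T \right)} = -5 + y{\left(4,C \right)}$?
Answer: $16$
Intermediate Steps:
$s = 3$ ($s = \frac{3}{-2 + 3} = \frac{3}{1} = 3 \cdot 1 = 3$)
$B{\left(C,T \right)} = -1$ ($B{\left(C,T \right)} = -5 + 4 = -1$)
$N{\left(d,b \right)} = 2$ ($N{\left(d,b \right)} = 2 - \left(3 - 3\right) = 2 - 0 = 2 + 0 = 2$)
$k{\left(Y \right)} = 2 Y^{2}$ ($k{\left(Y \right)} = 2 Y Y = 2 Y^{2}$)
$\left(N{\left(10,8 \right)} + k{\left(B{\left(1,R{\left(0,5 \right)} \right)} \right)}\right)^{2} = \left(2 + 2 \left(-1\right)^{2}\right)^{2} = \left(2 + 2 \cdot 1\right)^{2} = \left(2 + 2\right)^{2} = 4^{2} = 16$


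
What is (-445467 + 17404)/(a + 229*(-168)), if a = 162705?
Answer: -428063/124233 ≈ -3.4456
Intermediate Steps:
(-445467 + 17404)/(a + 229*(-168)) = (-445467 + 17404)/(162705 + 229*(-168)) = -428063/(162705 - 38472) = -428063/124233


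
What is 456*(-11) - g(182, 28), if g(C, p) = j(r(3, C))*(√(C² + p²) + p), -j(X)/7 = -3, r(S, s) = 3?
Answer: -5604 - 294*√173 ≈ -9471.0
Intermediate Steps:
j(X) = 21 (j(X) = -7*(-3) = 21)
g(C, p) = 21*p + 21*√(C² + p²) (g(C, p) = 21*(√(C² + p²) + p) = 21*(p + √(C² + p²)) = 21*p + 21*√(C² + p²))
456*(-11) - g(182, 28) = 456*(-11) - (21*28 + 21*√(182² + 28²)) = -5016 - (588 + 21*√(33124 + 784)) = -5016 - (588 + 21*√33908) = -5016 - (588 + 21*(14*√173)) = -5016 - (588 + 294*√173) = -5016 + (-588 - 294*√173) = -5604 - 294*√173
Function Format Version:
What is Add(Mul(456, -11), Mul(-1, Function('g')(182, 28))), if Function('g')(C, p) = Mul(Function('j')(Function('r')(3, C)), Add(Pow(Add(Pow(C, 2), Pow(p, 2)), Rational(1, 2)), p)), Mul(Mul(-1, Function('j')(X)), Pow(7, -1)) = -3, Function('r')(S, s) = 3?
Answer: Add(-5604, Mul(-294, Pow(173, Rational(1, 2)))) ≈ -9471.0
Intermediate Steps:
Function('j')(X) = 21 (Function('j')(X) = Mul(-7, -3) = 21)
Function('g')(C, p) = Add(Mul(21, p), Mul(21, Pow(Add(Pow(C, 2), Pow(p, 2)), Rational(1, 2)))) (Function('g')(C, p) = Mul(21, Add(Pow(Add(Pow(C, 2), Pow(p, 2)), Rational(1, 2)), p)) = Mul(21, Add(p, Pow(Add(Pow(C, 2), Pow(p, 2)), Rational(1, 2)))) = Add(Mul(21, p), Mul(21, Pow(Add(Pow(C, 2), Pow(p, 2)), Rational(1, 2)))))
Add(Mul(456, -11), Mul(-1, Function('g')(182, 28))) = Add(Mul(456, -11), Mul(-1, Add(Mul(21, 28), Mul(21, Pow(Add(Pow(182, 2), Pow(28, 2)), Rational(1, 2)))))) = Add(-5016, Mul(-1, Add(588, Mul(21, Pow(Add(33124, 784), Rational(1, 2)))))) = Add(-5016, Mul(-1, Add(588, Mul(21, Pow(33908, Rational(1, 2)))))) = Add(-5016, Mul(-1, Add(588, Mul(21, Mul(14, Pow(173, Rational(1, 2))))))) = Add(-5016, Mul(-1, Add(588, Mul(294, Pow(173, Rational(1, 2)))))) = Add(-5016, Add(-588, Mul(-294, Pow(173, Rational(1, 2))))) = Add(-5604, Mul(-294, Pow(173, Rational(1, 2))))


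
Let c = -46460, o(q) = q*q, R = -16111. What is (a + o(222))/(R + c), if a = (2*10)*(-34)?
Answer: -48604/62571 ≈ -0.77678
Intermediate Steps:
o(q) = q²
a = -680 (a = 20*(-34) = -680)
(a + o(222))/(R + c) = (-680 + 222²)/(-16111 - 46460) = (-680 + 49284)/(-62571) = 48604*(-1/62571) = -48604/62571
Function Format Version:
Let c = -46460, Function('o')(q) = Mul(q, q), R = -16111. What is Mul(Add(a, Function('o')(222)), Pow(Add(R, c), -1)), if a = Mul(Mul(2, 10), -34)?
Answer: Rational(-48604, 62571) ≈ -0.77678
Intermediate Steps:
Function('o')(q) = Pow(q, 2)
a = -680 (a = Mul(20, -34) = -680)
Mul(Add(a, Function('o')(222)), Pow(Add(R, c), -1)) = Mul(Add(-680, Pow(222, 2)), Pow(Add(-16111, -46460), -1)) = Mul(Add(-680, 49284), Pow(-62571, -1)) = Mul(48604, Rational(-1, 62571)) = Rational(-48604, 62571)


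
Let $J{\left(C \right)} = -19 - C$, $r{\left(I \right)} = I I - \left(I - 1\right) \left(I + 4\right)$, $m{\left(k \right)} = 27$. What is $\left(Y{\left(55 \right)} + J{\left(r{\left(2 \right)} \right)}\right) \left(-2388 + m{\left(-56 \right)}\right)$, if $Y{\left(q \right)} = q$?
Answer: $-89718$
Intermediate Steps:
$r{\left(I \right)} = I^{2} - \left(-1 + I\right) \left(4 + I\right)$
$\left(Y{\left(55 \right)} + J{\left(r{\left(2 \right)} \right)}\right) \left(-2388 + m{\left(-56 \right)}\right) = \left(55 - \left(23 - 6\right)\right) \left(-2388 + 27\right) = \left(55 - 17\right) \left(-2361\right) = 38 \left(-2361\right) = -89718$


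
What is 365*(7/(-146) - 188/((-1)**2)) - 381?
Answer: -138037/2 ≈ -69019.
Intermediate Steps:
365*(7/(-146) - 188/((-1)**2)) - 381 = 365*(7*(-1/146) - 188/1) - 381 = 365*(-7/146 - 188*1) - 381 = 365*(-7/146 - 188) - 381 = 365*(-27455/146) - 381 = -137275/2 - 381 = -138037/2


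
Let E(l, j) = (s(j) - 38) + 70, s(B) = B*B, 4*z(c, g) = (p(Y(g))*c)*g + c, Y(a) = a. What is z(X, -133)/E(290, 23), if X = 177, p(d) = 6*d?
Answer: 6261965/748 ≈ 8371.6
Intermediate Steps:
z(c, g) = c/4 + 3*c*g**2/2 (z(c, g) = (((6*g)*c)*g + c)/4 = ((6*c*g)*g + c)/4 = (6*c*g**2 + c)/4 = (c + 6*c*g**2)/4 = c/4 + 3*c*g**2/2)
s(B) = B**2
E(l, j) = 32 + j**2 (E(l, j) = (j**2 - 38) + 70 = (-38 + j**2) + 70 = 32 + j**2)
z(X, -133)/E(290, 23) = ((1/4)*177*(1 + 6*(-133)**2))/(32 + 23**2) = ((1/4)*177*(1 + 6*17689))/(32 + 529) = ((1/4)*177*(1 + 106134))/561 = ((1/4)*177*106135)*(1/561) = (18785895/4)*(1/561) = 6261965/748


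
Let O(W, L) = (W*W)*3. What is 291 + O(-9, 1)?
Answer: 534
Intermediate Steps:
O(W, L) = 3*W² (O(W, L) = W²*3 = 3*W²)
291 + O(-9, 1) = 291 + 3*(-9)² = 291 + 3*81 = 291 + 243 = 534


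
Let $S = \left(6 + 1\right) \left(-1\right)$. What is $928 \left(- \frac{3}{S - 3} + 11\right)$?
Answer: $\frac{52432}{5} \approx 10486.0$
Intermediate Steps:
$S = -7$ ($S = 7 \left(-1\right) = -7$)
$928 \left(- \frac{3}{S - 3} + 11\right) = 928 \left(- \frac{3}{-7 - 3} + 11\right) = 928 \left(- \frac{3}{-10} + 11\right) = 928 \left(\left(-3\right) \left(- \frac{1}{10}\right) + 11\right) = 928 \left(\frac{3}{10} + 11\right) = 928 \cdot \frac{113}{10} = \frac{52432}{5}$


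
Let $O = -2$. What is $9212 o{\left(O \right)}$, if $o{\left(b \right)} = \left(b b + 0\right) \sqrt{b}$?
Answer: $36848 i \sqrt{2} \approx 52111.0 i$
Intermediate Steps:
$o{\left(b \right)} = b^{\frac{5}{2}}$ ($o{\left(b \right)} = \left(b^{2} + 0\right) \sqrt{b} = b^{2} \sqrt{b} = b^{\frac{5}{2}}$)
$9212 o{\left(O \right)} = 9212 \left(-2\right)^{\frac{5}{2}} = 9212 \cdot 4 i \sqrt{2} = 36848 i \sqrt{2}$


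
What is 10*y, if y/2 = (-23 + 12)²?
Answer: 2420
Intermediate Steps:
y = 242 (y = 2*(-23 + 12)² = 2*(-11)² = 2*121 = 242)
10*y = 10*242 = 2420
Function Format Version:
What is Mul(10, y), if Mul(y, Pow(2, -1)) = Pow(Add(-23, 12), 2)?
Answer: 2420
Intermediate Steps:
y = 242 (y = Mul(2, Pow(Add(-23, 12), 2)) = Mul(2, Pow(-11, 2)) = Mul(2, 121) = 242)
Mul(10, y) = Mul(10, 242) = 2420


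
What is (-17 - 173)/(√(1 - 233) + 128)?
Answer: -3040/2077 + 95*I*√58/4154 ≈ -1.4636 + 0.17417*I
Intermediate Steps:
(-17 - 173)/(√(1 - 233) + 128) = -190/(√(-232) + 128) = -190/(2*I*√58 + 128) = -190/(128 + 2*I*√58)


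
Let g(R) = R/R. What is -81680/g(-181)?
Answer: -81680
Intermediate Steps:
g(R) = 1
-81680/g(-181) = -81680/1 = -81680*1 = -81680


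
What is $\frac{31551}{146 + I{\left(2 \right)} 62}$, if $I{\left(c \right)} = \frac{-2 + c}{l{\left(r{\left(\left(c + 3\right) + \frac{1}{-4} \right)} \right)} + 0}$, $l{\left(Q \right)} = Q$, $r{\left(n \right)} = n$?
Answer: $\frac{31551}{146} \approx 216.1$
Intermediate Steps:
$I{\left(c \right)} = \frac{-2 + c}{\frac{11}{4} + c}$ ($I{\left(c \right)} = \frac{-2 + c}{\left(\left(c + 3\right) + \frac{1}{-4}\right) + 0} = \frac{-2 + c}{\left(\left(3 + c\right) - \frac{1}{4}\right) + 0} = \frac{-2 + c}{\left(\frac{11}{4} + c\right) + 0} = \frac{-2 + c}{\frac{11}{4} + c}$)
$\frac{31551}{146 + I{\left(2 \right)} 62} = \frac{31551}{146 + \frac{4 \left(-2 + 2\right)}{11 + 4 \cdot 2} \cdot 62} = \frac{31551}{146 + 4 \frac{1}{11 + 8} \cdot 0 \cdot 62} = \frac{31551}{146 + 4 \cdot \frac{1}{19} \cdot 0 \cdot 62} = \frac{31551}{146 + 0 \cdot 62} = \frac{31551}{146 + 0} = \frac{31551}{146}$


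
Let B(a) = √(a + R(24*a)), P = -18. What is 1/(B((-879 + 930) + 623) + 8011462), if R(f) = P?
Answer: 4005731/32091761688394 - √41/16045880844197 ≈ 1.2482e-7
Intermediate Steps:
R(f) = -18
B(a) = √(-18 + a) (B(a) = √(a - 18) = √(-18 + a))
1/(B((-879 + 930) + 623) + 8011462) = 1/(√(-18 + ((-879 + 930) + 623)) + 8011462) = 1/(√(-18 + (51 + 623)) + 8011462) = 1/(√(-18 + 674) + 8011462) = 1/(√656 + 8011462) = 1/(4*√41 + 8011462) = 1/(8011462 + 4*√41)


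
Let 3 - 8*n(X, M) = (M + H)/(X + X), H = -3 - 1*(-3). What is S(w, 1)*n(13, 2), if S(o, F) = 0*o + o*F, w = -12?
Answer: -57/13 ≈ -4.3846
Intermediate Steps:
H = 0 (H = -3 + 3 = 0)
n(X, M) = 3/8 - M/(16*X) (n(X, M) = 3/8 - (M + 0)/(8*(X + X)) = 3/8 - M/(8*(2*X)) = 3/8 - M*1/(2*X)/8 = 3/8 - M/(16*X))
S(o, F) = F*o (S(o, F) = 0 + F*o = F*o)
S(w, 1)*n(13, 2) = (1*(-12))*((1/16)*(-1*2 + 6*13)/13) = -3*(-2 + 78)/(4*13) = -3*76/(4*13) = -12*19/52 = -57/13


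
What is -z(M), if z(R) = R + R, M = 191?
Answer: -382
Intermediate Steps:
z(R) = 2*R
-z(M) = -2*191 = -1*382 = -382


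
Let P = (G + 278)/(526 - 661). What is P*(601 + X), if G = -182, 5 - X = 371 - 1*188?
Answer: -1504/5 ≈ -300.80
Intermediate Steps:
X = -178 (X = 5 - (371 - 1*188) = 5 - (371 - 188) = 5 - 1*183 = 5 - 183 = -178)
P = -32/45 (P = (-182 + 278)/(526 - 661) = 96/(-135) = 96*(-1/135) = -32/45 ≈ -0.71111)
P*(601 + X) = -32*(601 - 178)/45 = -32/45*423 = -1504/5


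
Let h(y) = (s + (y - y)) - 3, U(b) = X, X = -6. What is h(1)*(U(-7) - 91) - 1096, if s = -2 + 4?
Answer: -999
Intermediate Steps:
s = 2
U(b) = -6
h(y) = -1 (h(y) = (2 + (y - y)) - 3 = (2 + 0) - 3 = 2 - 3 = -1)
h(1)*(U(-7) - 91) - 1096 = -(-6 - 91) - 1096 = -1*(-97) - 1096 = 97 - 1096 = -999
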